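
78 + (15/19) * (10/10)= 1497/19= 78.79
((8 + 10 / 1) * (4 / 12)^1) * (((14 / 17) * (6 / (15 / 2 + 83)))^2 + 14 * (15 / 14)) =852282954 / 9467929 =90.02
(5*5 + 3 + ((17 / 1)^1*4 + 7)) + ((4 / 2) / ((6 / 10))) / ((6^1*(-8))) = 7411 / 72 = 102.93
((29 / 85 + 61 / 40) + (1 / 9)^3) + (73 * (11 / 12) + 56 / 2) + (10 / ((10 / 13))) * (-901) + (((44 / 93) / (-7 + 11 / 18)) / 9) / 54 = -4105732472513 / 353448360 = -11616.22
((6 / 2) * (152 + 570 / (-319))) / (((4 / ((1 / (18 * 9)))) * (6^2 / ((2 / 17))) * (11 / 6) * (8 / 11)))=23959 / 14056416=0.00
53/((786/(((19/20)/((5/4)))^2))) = 19133/491250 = 0.04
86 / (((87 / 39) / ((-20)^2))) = 447200 / 29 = 15420.69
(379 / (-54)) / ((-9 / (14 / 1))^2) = -37142 / 2187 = -16.98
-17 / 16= -1.06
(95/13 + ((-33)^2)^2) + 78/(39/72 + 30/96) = 632148460/533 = 1186019.62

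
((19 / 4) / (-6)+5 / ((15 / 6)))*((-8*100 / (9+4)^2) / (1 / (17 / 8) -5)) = 49300 / 39039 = 1.26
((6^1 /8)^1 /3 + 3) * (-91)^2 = 26913.25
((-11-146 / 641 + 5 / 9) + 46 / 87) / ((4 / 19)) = -16121633 / 334602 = -48.18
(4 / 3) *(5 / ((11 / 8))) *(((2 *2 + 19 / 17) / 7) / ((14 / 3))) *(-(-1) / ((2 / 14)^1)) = 6960 / 1309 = 5.32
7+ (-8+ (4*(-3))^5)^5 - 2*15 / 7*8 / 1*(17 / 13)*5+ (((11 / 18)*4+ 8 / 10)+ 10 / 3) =-3907103081841409324912128862399 / 4095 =-954115526701198858342400200.00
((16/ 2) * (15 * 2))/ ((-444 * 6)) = -10/ 111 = -0.09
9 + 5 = 14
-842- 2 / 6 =-2527 / 3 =-842.33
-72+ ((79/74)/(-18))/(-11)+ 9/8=-2076763/29304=-70.87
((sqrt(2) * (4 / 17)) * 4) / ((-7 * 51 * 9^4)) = -16 * sqrt(2) / 39818709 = -0.00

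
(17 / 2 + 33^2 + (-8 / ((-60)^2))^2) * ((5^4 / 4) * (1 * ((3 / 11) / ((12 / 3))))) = 222243751 / 19008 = 11692.12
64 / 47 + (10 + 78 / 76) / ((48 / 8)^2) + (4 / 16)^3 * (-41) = 528443 / 514368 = 1.03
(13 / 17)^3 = 2197 / 4913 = 0.45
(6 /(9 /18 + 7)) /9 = 4 /45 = 0.09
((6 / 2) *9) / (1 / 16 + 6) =432 / 97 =4.45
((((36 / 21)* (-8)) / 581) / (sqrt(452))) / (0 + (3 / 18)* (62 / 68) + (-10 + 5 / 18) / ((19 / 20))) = 0.00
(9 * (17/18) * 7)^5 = 23863536599/32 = 745735518.72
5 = 5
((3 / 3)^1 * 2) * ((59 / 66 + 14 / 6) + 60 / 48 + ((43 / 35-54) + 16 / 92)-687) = -1470.24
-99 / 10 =-9.90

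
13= 13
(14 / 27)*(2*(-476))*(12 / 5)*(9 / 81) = -53312 / 405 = -131.63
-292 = -292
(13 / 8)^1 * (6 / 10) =39 / 40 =0.98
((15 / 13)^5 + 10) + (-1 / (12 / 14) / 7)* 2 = 13045622 / 1113879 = 11.71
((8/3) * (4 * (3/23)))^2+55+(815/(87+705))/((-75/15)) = 23768021/418968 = 56.73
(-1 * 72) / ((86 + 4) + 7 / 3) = -216 / 277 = -0.78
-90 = -90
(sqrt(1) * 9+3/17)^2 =24336/289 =84.21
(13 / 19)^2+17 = 6306 / 361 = 17.47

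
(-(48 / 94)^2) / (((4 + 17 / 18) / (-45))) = 466560 / 196601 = 2.37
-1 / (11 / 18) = -18 / 11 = -1.64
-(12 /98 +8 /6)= -214 /147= -1.46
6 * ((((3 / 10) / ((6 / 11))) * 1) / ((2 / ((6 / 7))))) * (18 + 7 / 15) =9141 / 350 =26.12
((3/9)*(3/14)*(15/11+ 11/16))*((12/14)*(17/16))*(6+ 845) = 15667761/137984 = 113.55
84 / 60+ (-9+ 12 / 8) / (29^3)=1.40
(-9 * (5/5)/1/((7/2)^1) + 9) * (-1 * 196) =-1260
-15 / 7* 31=-465 / 7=-66.43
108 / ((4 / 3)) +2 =83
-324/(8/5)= -405/2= -202.50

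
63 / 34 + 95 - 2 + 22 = 3973 / 34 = 116.85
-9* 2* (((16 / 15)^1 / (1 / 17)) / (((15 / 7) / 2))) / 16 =-476 / 25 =-19.04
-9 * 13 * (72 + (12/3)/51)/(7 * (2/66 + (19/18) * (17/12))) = -340632864/431375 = -789.64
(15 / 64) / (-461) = -15 / 29504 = -0.00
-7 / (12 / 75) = -175 / 4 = -43.75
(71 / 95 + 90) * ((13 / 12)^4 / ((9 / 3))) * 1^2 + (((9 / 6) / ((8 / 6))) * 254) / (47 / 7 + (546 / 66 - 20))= -15.34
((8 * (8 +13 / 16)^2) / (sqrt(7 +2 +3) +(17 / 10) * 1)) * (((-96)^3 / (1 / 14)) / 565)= 261642866688 / 102943 -307815137280 * sqrt(3) / 102943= -2637465.30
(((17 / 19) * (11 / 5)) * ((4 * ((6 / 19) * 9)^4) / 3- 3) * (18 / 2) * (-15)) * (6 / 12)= -55268600805 / 4952198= -11160.42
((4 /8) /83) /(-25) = -1 /4150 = -0.00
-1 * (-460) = 460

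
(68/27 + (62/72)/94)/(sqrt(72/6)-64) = -51322/1295649-25661 * sqrt(3)/20730384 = -0.04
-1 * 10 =-10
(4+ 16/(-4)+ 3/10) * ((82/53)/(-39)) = -41/3445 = -0.01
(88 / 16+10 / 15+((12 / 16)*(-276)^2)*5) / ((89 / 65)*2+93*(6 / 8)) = 222819610 / 56541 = 3940.85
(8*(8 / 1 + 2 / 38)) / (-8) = -153 / 19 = -8.05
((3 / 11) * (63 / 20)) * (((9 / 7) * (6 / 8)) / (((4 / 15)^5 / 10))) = 553584375 / 90112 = 6143.29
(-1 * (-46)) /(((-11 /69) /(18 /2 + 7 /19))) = -564972 /209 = -2703.22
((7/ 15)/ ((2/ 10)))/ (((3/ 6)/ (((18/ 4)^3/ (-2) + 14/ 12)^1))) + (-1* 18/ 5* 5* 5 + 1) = -21325/ 72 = -296.18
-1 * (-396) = 396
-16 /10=-8 /5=-1.60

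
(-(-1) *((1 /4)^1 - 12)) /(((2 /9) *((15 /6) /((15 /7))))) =-1269 /28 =-45.32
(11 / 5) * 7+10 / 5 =87 / 5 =17.40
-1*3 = -3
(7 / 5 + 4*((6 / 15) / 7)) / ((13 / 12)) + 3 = 2049 / 455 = 4.50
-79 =-79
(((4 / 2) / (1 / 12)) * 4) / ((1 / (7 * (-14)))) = -9408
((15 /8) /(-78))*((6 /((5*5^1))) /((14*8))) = -3 /58240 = -0.00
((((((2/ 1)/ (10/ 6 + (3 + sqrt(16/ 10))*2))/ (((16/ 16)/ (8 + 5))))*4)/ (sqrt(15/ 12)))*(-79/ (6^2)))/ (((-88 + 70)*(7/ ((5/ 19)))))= -41080*sqrt(2)/ 2821329 + 236210*sqrt(5)/ 8463987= 0.04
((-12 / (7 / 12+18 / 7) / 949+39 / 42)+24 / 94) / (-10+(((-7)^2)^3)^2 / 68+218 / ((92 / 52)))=152680456882 / 26339804188246132675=0.00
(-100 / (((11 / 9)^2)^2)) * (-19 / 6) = 2077650 / 14641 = 141.91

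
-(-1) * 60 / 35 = 12 / 7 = 1.71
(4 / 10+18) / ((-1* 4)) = -23 / 5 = -4.60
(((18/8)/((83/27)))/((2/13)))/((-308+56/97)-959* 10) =-23571/49036400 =-0.00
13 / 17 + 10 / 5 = 47 / 17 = 2.76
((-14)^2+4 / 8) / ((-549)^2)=131 / 200934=0.00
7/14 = 0.50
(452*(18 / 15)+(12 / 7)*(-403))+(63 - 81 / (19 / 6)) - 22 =-133.04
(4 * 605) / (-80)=-121 / 4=-30.25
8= 8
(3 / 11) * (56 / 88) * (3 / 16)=63 / 1936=0.03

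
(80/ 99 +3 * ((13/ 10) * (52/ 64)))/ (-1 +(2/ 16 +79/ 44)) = 62993/ 14580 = 4.32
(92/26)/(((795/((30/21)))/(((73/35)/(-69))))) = -292/1519245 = -0.00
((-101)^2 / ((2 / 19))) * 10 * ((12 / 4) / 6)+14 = 969123 / 2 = 484561.50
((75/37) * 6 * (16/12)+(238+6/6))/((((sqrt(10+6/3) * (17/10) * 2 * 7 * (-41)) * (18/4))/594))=-9.97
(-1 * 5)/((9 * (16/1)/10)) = -25/72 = -0.35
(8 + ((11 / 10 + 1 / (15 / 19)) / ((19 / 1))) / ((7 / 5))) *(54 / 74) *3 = 174285 / 9842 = 17.71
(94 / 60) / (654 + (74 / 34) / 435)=23171 / 9672734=0.00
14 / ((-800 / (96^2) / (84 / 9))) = -37632 / 25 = -1505.28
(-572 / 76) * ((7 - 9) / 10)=143 / 95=1.51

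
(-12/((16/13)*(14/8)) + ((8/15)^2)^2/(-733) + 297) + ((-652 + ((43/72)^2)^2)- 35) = -34079825485544597/86181096960000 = -395.44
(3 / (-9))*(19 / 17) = -19 / 51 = -0.37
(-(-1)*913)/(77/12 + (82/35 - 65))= -383460/23621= -16.23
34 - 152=-118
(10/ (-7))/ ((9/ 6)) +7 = 127/ 21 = 6.05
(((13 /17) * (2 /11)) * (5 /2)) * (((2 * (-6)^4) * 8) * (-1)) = -1347840 /187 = -7207.70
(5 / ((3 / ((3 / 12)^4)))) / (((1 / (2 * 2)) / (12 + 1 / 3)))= 185 / 576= 0.32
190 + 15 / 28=5335 / 28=190.54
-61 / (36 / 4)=-61 / 9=-6.78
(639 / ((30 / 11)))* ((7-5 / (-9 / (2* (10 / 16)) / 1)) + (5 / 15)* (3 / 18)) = 72633 / 40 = 1815.82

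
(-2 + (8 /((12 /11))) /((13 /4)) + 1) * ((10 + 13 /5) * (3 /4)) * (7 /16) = 5.19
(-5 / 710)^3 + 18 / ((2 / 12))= 309235103 / 2863288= 108.00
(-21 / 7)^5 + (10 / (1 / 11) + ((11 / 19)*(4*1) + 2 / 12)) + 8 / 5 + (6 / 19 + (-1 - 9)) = -79003 / 570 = -138.60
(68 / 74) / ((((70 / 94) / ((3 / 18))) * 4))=799 / 15540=0.05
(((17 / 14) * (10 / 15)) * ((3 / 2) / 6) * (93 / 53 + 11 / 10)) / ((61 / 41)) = 1054561 / 2715720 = 0.39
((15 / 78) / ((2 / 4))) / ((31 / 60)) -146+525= 153037 / 403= 379.74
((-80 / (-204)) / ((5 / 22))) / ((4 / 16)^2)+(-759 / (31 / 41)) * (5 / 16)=-7236977 / 25296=-286.09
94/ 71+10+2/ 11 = 8986/ 781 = 11.51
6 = 6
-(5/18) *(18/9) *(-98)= 490/9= 54.44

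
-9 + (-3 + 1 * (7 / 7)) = -11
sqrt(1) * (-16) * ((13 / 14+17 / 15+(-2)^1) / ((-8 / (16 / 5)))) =208 / 525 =0.40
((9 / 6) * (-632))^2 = 898704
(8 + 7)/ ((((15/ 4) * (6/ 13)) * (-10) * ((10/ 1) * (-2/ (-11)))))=-143/ 300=-0.48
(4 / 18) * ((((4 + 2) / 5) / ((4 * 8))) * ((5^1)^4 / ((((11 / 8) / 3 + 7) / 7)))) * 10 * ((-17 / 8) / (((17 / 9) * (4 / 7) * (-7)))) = 39375 / 2864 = 13.75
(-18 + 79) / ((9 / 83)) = 5063 / 9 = 562.56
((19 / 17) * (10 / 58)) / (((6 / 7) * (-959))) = -0.00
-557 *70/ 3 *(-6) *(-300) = -23394000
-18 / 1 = -18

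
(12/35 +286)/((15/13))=130286/525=248.16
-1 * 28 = -28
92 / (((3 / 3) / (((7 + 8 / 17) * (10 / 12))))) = 29210 / 51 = 572.75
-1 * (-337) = 337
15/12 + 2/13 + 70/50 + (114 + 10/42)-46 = 387889/5460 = 71.04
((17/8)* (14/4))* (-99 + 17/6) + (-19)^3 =-727127/96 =-7574.24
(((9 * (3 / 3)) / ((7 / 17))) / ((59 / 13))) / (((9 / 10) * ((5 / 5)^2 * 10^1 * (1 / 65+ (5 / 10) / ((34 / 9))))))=3.62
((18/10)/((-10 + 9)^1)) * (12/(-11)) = 108/55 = 1.96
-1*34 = -34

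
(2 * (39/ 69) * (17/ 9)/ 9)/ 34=13/ 1863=0.01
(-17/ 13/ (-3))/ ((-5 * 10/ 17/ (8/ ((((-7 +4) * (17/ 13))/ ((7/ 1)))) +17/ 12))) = 44591/ 23400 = 1.91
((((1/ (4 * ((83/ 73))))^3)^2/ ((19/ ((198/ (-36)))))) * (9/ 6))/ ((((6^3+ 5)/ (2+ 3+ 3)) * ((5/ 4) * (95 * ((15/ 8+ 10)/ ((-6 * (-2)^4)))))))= 14982088402611/ 123897242156822897750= 0.00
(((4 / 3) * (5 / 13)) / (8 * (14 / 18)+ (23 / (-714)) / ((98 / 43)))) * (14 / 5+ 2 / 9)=12688256 / 50823903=0.25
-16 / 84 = -4 / 21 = -0.19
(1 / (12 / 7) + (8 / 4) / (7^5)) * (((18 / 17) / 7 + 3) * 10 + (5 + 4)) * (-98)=-189100511 / 81634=-2316.44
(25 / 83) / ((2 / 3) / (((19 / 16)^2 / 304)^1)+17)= 1425 / 760363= 0.00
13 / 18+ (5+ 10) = 283 / 18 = 15.72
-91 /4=-22.75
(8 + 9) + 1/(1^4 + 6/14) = 177/10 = 17.70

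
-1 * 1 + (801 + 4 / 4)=801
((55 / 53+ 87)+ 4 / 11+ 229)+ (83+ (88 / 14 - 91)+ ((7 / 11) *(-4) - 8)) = 1245283 / 4081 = 305.14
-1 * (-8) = 8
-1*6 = -6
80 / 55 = 16 / 11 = 1.45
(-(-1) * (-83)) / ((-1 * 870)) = 83 / 870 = 0.10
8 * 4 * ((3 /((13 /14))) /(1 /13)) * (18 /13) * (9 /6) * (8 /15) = 96768 /65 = 1488.74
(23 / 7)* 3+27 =258 / 7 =36.86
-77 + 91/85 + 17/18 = -114727/1530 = -74.98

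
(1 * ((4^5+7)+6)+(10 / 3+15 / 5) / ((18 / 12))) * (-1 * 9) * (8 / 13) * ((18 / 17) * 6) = -8096544 / 221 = -36635.95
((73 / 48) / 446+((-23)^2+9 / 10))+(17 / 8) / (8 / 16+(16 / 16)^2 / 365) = 20982601787 / 39283680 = 534.13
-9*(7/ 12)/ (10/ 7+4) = -147/ 152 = -0.97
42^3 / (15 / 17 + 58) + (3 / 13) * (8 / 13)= 2339328 / 1859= 1258.38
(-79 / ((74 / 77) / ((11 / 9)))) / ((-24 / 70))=2341955 / 7992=293.04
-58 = -58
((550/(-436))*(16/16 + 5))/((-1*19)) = 825/2071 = 0.40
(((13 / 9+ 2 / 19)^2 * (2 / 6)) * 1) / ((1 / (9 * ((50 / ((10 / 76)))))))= 1404500 / 513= 2737.82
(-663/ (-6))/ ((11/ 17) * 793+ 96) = 3757/ 20710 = 0.18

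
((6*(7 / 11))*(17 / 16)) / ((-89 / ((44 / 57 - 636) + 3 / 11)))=47375923 / 1636888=28.94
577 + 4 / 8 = 1155 / 2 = 577.50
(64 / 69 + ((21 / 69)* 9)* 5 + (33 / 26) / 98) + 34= 8550817 / 175812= 48.64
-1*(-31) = 31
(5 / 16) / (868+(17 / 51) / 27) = 405 / 1124944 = 0.00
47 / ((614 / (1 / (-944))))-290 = -168088687 / 579616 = -290.00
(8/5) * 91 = 728/5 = 145.60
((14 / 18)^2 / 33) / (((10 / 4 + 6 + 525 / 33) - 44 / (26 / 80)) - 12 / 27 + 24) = -0.00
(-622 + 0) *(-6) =3732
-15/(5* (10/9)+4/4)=-135/59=-2.29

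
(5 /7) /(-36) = -5 /252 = -0.02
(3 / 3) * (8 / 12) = 0.67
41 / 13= 3.15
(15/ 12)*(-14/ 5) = -7/ 2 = -3.50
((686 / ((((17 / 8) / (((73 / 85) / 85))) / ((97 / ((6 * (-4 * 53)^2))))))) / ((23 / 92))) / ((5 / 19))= 92293754 / 5175231375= 0.02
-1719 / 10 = -171.90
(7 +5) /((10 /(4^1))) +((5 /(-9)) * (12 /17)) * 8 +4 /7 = 3988 /1785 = 2.23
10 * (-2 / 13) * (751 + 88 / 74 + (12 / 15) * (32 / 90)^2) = -1127307052 / 974025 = -1157.37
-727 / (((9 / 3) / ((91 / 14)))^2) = -122863 / 36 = -3412.86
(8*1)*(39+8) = 376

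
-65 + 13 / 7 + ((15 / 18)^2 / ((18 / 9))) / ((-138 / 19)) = -4395037 / 69552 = -63.19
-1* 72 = -72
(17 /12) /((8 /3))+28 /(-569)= 8777 /18208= 0.48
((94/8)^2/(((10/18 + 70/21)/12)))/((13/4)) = 59643/455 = 131.08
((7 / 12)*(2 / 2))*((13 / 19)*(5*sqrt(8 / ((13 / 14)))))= 35*sqrt(91) / 57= 5.86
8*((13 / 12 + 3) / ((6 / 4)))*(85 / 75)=3332 / 135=24.68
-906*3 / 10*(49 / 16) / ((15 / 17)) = -377349 / 400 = -943.37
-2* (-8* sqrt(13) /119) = 16* sqrt(13) /119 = 0.48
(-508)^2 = 258064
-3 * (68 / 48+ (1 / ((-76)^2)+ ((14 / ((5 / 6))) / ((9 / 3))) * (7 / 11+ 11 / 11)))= -10083617 / 317680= -31.74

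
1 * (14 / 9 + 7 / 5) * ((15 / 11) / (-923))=-0.00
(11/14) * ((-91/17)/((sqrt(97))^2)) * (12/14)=-429/11543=-0.04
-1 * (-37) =37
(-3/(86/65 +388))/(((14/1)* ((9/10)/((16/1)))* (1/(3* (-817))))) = 2124200/88571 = 23.98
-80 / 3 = -26.67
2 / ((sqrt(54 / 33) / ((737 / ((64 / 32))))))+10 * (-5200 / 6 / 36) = -6500 / 27+737 * sqrt(22) / 6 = 335.40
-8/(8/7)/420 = -1/60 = -0.02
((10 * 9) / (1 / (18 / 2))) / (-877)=-810 / 877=-0.92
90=90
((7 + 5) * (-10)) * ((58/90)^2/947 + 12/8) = -23018828/127845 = -180.05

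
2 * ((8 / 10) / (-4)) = -2 / 5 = -0.40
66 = 66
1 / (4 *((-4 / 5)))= -5 / 16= -0.31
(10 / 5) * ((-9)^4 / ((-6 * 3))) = -729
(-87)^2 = 7569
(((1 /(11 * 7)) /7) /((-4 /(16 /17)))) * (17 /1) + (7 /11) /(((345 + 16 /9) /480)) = 1469276 /1682219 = 0.87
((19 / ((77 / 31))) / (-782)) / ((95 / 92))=-62 / 6545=-0.01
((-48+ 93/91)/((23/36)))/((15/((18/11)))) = -184680/23023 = -8.02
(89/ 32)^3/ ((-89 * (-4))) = 7921/ 131072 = 0.06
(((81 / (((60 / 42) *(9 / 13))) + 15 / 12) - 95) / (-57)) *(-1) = -79 / 380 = -0.21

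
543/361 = 1.50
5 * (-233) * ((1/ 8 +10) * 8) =-94365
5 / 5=1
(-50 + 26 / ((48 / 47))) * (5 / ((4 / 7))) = -20615 / 96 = -214.74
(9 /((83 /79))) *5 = 3555 /83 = 42.83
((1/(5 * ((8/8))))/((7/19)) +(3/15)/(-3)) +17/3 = 6.14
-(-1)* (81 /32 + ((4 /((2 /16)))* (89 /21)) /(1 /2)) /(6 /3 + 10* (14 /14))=183973 /8064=22.81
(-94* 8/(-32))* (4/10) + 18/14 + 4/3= 1262/105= 12.02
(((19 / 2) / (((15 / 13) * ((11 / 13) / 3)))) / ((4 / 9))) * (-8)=-525.44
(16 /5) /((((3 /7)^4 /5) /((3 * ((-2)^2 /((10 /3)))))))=76832 /45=1707.38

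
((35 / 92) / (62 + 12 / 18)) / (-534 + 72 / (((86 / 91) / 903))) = 35 / 393553184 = 0.00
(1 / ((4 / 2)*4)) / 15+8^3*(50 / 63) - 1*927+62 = -1155779 / 2520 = -458.64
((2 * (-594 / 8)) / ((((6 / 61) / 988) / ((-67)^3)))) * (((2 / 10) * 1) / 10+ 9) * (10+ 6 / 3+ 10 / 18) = 2540381064259753 / 50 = 50807621285195.06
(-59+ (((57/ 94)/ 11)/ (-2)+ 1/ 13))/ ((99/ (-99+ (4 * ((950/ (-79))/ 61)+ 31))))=131339533717/ 3206461401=40.96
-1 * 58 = -58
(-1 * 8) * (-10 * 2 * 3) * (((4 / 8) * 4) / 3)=320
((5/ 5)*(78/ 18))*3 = 13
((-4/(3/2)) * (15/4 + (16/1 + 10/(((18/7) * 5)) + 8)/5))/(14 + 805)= -3134/110565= -0.03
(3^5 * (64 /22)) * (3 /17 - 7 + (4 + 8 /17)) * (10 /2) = -1555200 /187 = -8316.58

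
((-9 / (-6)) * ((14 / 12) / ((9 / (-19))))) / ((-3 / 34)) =2261 / 54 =41.87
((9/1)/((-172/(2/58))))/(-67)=9/334196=0.00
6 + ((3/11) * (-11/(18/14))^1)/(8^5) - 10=-393223/98304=-4.00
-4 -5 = -9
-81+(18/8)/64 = -20727/256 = -80.96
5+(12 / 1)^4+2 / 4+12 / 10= 207427 / 10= 20742.70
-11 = -11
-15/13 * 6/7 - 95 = -8735/91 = -95.99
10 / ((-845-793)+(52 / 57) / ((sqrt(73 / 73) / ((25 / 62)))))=-8835 / 1446848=-0.01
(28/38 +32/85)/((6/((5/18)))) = 899/17442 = 0.05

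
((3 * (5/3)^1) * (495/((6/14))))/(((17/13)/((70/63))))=4906.86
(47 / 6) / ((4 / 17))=799 / 24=33.29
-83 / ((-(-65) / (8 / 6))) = -332 / 195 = -1.70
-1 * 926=-926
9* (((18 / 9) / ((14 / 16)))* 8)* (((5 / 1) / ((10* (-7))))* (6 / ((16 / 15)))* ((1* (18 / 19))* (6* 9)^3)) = -9863910.29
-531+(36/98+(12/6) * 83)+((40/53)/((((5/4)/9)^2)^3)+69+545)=855322447587/8115625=105392.06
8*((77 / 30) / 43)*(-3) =-308 / 215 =-1.43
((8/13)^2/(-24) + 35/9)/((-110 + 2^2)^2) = 5891/17089956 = 0.00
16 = 16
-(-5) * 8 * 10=400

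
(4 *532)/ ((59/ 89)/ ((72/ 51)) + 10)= 239232/ 1177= 203.26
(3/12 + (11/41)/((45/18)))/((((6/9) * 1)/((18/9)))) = 1.07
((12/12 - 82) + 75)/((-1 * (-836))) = -3/418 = -0.01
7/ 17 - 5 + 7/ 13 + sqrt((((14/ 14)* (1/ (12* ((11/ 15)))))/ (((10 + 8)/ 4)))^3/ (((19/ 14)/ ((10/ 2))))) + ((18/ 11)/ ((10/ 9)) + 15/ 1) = 25* sqrt(1463)/ 124146 + 151001/ 12155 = 12.43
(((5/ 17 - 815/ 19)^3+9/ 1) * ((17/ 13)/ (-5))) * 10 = 5209964183194/ 25769263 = 202177.46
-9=-9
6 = 6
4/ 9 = 0.44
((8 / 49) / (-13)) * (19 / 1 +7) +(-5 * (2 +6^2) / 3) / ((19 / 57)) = -9326 / 49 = -190.33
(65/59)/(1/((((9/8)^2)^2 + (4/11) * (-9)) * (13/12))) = -21205275/10633216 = -1.99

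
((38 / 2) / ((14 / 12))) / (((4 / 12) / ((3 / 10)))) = 513 / 35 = 14.66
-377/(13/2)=-58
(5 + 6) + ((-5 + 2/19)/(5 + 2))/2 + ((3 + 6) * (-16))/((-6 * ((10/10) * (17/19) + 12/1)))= 116483/9310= 12.51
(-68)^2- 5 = 4619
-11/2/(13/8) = -44/13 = -3.38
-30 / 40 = -3 / 4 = -0.75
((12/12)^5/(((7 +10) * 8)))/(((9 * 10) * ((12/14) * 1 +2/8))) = 7/94860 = 0.00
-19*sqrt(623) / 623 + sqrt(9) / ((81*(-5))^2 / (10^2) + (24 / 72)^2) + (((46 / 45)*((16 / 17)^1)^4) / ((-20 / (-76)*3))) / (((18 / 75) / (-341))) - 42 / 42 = -577109080220881 / 399505414653 - 19*sqrt(623) / 623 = -1445.32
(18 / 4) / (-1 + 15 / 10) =9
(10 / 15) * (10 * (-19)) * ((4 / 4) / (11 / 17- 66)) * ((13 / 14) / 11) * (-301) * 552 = -332224880 / 12221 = -27184.75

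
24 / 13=1.85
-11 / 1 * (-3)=33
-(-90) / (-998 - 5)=-90 / 1003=-0.09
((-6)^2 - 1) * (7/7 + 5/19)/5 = 168/19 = 8.84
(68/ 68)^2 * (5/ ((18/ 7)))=35/ 18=1.94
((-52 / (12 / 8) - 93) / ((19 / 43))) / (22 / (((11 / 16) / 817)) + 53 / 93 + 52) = -510539 / 46289339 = -0.01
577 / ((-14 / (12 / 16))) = -1731 / 56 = -30.91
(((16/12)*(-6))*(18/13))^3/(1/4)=-5436.48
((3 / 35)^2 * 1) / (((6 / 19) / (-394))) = -11229 / 1225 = -9.17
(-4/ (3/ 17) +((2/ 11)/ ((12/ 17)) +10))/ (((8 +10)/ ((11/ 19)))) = -91/ 228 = -0.40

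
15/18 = 5/6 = 0.83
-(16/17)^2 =-256/289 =-0.89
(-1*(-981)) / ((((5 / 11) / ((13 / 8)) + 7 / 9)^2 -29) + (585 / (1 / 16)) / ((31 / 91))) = 0.04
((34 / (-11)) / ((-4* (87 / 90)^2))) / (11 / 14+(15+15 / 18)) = 0.05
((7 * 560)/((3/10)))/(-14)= -2800/3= -933.33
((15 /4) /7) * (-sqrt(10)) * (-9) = 135 * sqrt(10) /28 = 15.25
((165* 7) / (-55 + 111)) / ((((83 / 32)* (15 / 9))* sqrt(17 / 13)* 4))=99* sqrt(221) / 1411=1.04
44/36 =11/9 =1.22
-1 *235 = -235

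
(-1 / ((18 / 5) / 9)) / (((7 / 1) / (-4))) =10 / 7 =1.43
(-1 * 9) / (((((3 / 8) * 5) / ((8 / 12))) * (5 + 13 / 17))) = -0.56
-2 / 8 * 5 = -5 / 4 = -1.25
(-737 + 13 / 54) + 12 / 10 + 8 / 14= -1389127 / 1890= -734.99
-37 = -37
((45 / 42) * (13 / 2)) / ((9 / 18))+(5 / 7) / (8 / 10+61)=8615 / 618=13.94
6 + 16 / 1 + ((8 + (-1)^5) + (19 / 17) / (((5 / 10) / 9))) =835 / 17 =49.12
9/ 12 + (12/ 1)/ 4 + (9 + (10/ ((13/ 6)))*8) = 2583/ 52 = 49.67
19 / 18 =1.06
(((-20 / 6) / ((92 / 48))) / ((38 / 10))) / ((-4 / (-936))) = -46800 / 437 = -107.09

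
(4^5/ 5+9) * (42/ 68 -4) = -24587/ 34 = -723.15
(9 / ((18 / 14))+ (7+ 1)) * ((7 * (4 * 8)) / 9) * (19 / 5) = 4256 / 3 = 1418.67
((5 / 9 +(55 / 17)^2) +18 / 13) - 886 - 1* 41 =-30925123 / 33813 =-914.59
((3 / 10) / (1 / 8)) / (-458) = -0.01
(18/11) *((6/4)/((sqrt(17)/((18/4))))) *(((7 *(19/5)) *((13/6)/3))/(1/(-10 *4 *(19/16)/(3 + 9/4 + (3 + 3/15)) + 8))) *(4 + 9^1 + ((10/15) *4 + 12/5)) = 65201787 *sqrt(17)/121550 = 2211.71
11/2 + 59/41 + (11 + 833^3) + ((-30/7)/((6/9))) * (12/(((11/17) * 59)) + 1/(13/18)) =2799206584129335/4842838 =578009544.02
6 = 6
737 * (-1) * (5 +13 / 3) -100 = -20936 / 3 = -6978.67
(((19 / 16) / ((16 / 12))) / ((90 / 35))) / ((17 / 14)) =931 / 3264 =0.29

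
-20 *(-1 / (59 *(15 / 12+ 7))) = 80 / 1947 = 0.04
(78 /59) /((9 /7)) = 182 /177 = 1.03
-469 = -469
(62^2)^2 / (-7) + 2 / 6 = -44329001 / 21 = -2110904.81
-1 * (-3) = 3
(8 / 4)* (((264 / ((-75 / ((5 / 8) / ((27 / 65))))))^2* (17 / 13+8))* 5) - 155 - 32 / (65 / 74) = 114645503 / 47385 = 2419.45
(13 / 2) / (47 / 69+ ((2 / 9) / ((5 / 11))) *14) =13455 / 15578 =0.86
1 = 1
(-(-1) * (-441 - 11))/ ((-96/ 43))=202.46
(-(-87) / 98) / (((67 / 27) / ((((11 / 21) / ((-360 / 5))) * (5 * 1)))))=-4785 / 367696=-0.01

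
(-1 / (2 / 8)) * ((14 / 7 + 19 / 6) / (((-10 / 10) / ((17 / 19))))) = 1054 / 57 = 18.49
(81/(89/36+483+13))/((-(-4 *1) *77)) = 0.00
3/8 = 0.38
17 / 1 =17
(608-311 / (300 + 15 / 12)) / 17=731396 / 20485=35.70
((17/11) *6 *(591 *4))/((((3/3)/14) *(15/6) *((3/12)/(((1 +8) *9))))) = 2187513216/55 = 39772967.56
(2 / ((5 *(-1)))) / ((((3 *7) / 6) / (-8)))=32 / 35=0.91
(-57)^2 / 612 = 361 / 68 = 5.31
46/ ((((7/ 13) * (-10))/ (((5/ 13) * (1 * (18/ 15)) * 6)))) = -828/ 35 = -23.66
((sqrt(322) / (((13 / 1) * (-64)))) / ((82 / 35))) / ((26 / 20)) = -175 * sqrt(322) / 443456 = -0.01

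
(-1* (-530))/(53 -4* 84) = -530/283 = -1.87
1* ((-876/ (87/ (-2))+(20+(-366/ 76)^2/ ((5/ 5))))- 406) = -14349659/ 41876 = -342.67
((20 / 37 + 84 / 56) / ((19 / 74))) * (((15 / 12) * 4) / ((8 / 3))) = 2265 / 152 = 14.90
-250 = -250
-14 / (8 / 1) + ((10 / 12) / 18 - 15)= -451 / 27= -16.70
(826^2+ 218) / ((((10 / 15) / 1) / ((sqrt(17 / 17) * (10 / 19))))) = 538811.05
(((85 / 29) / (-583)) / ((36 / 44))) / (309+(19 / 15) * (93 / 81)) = -0.00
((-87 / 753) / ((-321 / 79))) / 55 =2291 / 4431405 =0.00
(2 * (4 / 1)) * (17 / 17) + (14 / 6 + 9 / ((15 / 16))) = 299 / 15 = 19.93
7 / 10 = 0.70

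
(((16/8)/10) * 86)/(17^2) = 86/1445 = 0.06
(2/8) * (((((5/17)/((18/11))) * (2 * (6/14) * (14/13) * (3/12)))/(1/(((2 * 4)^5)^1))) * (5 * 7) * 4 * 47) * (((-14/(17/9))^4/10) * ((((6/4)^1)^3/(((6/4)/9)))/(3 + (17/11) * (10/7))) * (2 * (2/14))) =5548264606965104640/7401714541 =749591810.96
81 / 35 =2.31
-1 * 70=-70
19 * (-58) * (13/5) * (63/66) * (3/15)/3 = -50141/275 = -182.33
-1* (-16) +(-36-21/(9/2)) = -74/3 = -24.67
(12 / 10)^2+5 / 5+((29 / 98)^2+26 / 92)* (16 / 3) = 4.41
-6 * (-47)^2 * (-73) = 967542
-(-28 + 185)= -157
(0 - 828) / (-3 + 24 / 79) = 21804 / 71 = 307.10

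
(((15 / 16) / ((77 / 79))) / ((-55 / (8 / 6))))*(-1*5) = 0.12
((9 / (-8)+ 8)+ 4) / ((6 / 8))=29 / 2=14.50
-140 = -140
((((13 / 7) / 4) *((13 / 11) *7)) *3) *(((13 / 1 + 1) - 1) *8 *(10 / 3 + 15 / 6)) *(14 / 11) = 1076530 / 121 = 8896.94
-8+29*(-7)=-211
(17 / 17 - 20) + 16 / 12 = -53 / 3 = -17.67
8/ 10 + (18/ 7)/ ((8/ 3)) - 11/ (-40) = 571/ 280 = 2.04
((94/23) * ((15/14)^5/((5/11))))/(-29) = -78519375/179364304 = -0.44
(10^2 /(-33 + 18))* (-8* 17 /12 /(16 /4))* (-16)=-2720 /9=-302.22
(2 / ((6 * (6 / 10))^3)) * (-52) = -1625 / 729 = -2.23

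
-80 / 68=-20 / 17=-1.18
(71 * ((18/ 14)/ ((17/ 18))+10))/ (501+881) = 47996/ 82229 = 0.58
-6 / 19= -0.32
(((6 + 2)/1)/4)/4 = 1/2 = 0.50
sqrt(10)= 3.16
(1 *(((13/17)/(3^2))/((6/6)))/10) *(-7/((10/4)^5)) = -1456/2390625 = -0.00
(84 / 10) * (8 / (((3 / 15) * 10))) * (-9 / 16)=-189 / 10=-18.90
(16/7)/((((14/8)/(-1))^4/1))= 4096/16807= 0.24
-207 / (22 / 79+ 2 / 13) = -70863 / 148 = -478.80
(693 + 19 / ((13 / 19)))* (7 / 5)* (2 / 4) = 504.54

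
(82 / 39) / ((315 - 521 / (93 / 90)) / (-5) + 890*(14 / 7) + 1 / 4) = 10168 / 8792277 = 0.00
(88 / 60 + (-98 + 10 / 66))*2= -192.76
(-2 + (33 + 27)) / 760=0.08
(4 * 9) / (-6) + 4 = -2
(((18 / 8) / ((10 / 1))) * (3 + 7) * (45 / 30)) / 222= 9 / 592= 0.02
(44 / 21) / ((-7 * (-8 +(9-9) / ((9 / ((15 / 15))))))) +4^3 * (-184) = -11775.96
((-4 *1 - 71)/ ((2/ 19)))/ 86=-1425/ 172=-8.28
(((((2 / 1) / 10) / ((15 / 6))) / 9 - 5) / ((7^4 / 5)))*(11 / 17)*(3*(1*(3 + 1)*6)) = -98824 / 204085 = -0.48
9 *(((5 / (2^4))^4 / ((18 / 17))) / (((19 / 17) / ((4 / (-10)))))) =-36125 / 1245184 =-0.03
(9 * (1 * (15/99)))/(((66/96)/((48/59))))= 11520/7139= 1.61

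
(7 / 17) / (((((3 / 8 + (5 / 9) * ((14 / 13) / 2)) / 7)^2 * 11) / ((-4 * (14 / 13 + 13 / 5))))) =-22098375936 / 372280535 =-59.36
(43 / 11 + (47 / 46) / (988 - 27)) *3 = 5704125 / 486266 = 11.73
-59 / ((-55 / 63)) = 3717 / 55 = 67.58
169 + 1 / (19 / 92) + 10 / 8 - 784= -46277 / 76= -608.91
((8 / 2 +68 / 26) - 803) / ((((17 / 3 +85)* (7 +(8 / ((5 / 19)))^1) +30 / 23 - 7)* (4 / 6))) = -10715355 / 30365582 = -0.35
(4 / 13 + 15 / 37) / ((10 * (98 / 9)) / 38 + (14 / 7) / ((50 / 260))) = 293265 / 5455502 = 0.05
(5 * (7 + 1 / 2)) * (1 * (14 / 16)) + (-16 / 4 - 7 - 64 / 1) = -675 / 16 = -42.19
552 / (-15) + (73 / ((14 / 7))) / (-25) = -38.26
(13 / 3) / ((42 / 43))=559 / 126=4.44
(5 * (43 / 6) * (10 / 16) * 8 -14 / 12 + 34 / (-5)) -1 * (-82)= 1266 / 5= 253.20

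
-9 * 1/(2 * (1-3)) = 9/4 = 2.25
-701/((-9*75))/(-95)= -0.01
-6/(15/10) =-4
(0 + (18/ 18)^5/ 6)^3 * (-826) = -3.82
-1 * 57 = -57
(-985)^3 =-955671625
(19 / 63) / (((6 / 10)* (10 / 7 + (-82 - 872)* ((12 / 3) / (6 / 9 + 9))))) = -2755 / 2155842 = -0.00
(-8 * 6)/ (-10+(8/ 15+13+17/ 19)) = -6840/ 631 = -10.84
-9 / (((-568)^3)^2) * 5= -45 / 33580720828186624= -0.00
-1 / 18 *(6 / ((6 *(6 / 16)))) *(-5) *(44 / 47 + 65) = 20660 / 423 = 48.84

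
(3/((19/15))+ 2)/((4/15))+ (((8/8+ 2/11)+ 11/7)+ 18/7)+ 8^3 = 3123249/5852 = 533.71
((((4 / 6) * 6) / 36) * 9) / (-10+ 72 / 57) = -0.11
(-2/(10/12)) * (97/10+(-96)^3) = 53083578/25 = 2123343.12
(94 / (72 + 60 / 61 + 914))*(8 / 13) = 22936 / 391339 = 0.06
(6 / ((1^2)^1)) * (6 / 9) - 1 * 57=-53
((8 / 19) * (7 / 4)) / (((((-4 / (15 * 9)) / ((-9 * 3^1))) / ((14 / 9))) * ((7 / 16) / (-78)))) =-3538080 / 19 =-186214.74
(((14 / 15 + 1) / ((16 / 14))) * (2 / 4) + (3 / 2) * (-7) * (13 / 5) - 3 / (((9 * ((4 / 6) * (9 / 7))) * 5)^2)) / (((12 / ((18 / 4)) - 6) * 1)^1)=2571541 / 324000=7.94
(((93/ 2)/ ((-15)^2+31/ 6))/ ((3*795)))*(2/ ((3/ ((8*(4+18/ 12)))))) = 2728/ 1097895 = 0.00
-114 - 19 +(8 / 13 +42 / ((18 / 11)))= -4162 / 39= -106.72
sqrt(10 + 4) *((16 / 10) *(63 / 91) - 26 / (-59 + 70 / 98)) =20603 *sqrt(14) / 13260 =5.81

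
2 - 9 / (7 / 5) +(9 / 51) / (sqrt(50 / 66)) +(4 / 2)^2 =-3 / 7 +3 * sqrt(33) / 85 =-0.23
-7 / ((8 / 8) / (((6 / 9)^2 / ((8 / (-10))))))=3.89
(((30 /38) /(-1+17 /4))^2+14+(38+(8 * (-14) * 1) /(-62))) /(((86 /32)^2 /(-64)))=-1669113643008 /3496974871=-477.30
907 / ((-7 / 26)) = -23582 / 7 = -3368.86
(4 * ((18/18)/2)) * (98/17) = 196/17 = 11.53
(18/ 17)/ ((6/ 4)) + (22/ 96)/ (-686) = 394949/ 559776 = 0.71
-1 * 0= 0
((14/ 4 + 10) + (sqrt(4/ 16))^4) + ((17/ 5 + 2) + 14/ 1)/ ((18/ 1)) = 10541/ 720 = 14.64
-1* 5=-5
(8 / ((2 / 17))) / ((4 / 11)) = 187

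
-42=-42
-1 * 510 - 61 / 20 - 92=-12101 / 20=-605.05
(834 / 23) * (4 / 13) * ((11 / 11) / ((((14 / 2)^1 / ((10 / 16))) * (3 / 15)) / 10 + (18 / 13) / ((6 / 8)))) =104250 / 19343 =5.39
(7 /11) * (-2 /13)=-14 /143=-0.10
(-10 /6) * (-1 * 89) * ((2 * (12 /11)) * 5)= 17800 /11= 1618.18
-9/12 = -3/4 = -0.75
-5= -5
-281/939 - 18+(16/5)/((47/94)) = -55867/4695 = -11.90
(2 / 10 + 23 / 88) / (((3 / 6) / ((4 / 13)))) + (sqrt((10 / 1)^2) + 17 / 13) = 8288 / 715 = 11.59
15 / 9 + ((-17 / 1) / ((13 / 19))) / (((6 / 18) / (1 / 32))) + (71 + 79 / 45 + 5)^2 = 5092530191 / 842400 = 6045.26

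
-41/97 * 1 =-41/97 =-0.42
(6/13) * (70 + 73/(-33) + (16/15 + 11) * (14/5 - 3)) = 30.17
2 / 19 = 0.11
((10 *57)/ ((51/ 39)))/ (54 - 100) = -3705/ 391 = -9.48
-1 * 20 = -20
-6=-6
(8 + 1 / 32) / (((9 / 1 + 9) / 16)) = 257 / 36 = 7.14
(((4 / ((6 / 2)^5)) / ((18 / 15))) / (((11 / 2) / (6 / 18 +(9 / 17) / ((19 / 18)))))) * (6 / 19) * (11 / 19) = 32360 / 85003587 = 0.00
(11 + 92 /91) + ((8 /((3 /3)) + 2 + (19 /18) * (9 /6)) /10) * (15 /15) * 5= 38881 /2184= 17.80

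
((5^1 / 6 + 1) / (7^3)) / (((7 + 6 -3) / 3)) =11 / 6860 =0.00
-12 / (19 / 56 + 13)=-224 / 249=-0.90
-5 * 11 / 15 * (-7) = 77 / 3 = 25.67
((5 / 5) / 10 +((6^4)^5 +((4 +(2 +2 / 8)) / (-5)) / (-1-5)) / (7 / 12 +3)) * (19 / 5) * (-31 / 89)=-129208639271825591866 / 95675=-1350495315096165.06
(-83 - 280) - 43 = -406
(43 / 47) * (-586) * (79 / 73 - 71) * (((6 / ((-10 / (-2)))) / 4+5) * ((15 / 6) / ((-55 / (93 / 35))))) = -14407309272 / 600425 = -23995.19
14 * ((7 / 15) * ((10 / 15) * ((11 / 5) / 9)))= 2156 / 2025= 1.06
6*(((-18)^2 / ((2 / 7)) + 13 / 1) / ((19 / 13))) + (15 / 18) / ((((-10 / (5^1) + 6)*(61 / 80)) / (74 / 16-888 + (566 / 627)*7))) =2051157871 / 458964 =4469.10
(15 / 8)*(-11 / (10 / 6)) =-12.38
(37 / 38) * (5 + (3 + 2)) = 185 / 19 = 9.74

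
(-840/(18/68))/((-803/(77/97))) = 3.14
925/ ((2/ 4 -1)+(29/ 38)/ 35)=-1934.36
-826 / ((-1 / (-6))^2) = -29736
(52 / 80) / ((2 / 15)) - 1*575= -570.12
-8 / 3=-2.67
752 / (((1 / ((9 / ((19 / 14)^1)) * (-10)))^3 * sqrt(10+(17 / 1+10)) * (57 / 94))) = -59459439.23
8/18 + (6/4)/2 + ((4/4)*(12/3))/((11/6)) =1337/396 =3.38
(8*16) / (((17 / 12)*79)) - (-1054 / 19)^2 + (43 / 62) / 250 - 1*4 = -23146826404611 / 7514756500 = -3080.18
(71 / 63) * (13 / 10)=923 / 630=1.47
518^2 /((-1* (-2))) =134162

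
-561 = -561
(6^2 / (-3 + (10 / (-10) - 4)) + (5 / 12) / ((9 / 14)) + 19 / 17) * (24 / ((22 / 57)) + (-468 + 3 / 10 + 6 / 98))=182846221 / 164934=1108.60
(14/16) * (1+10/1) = 77/8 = 9.62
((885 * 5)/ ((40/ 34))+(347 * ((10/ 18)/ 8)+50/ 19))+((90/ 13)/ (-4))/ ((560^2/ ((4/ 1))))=264072425261/ 69713280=3787.98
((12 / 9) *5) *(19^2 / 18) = 3610 / 27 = 133.70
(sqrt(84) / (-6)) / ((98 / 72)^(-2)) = -2401 * sqrt(21) / 3888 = -2.83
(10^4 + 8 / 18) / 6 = 45002 / 27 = 1666.74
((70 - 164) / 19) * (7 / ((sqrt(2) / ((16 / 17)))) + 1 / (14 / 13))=-5264 * sqrt(2) / 323 - 611 / 133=-27.64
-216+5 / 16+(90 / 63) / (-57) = -1377109 / 6384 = -215.71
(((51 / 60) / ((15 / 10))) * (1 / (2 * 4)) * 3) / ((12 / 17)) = 289 / 960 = 0.30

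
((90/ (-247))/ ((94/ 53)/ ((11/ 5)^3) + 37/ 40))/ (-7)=84651600/ 1775159113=0.05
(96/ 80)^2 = 36/ 25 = 1.44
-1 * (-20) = 20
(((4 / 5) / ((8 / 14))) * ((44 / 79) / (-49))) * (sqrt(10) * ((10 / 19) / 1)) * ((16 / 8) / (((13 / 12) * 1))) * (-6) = 12672 * sqrt(10) / 136591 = 0.29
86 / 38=43 / 19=2.26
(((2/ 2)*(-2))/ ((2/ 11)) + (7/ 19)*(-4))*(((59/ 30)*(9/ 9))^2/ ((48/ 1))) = -274999/ 273600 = -1.01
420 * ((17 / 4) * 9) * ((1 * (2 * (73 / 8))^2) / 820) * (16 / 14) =2446011 / 328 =7457.35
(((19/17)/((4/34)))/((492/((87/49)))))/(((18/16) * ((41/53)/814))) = 23771242/741321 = 32.07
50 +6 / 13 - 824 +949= 2281 / 13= 175.46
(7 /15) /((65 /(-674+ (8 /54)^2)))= -687862 /142155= -4.84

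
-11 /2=-5.50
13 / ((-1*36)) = -13 / 36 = -0.36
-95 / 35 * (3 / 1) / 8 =-57 / 56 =-1.02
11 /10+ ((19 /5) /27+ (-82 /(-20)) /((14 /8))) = 6773 /1890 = 3.58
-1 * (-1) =1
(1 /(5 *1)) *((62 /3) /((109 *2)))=31 /1635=0.02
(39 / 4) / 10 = 39 / 40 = 0.98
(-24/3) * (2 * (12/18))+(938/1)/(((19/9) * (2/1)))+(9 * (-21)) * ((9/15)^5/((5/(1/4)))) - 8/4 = 743694661/3562500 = 208.76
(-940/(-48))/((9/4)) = 235/27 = 8.70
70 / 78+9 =9.90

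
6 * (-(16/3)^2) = -512/3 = -170.67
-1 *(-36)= 36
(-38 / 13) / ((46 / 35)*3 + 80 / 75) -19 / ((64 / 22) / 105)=-75093795 / 109408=-686.36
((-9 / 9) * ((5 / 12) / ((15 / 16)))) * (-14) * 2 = 112 / 9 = 12.44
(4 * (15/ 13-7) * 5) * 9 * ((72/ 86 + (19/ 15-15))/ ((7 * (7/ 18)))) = 4985.15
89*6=534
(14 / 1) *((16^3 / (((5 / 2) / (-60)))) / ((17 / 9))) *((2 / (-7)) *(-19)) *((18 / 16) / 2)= -37822464 / 17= -2224850.82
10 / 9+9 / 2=101 / 18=5.61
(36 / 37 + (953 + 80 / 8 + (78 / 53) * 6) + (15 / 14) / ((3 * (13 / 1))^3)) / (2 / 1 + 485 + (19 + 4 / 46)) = 12145936693817 / 6318750044880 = 1.92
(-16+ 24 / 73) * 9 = -10296 / 73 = -141.04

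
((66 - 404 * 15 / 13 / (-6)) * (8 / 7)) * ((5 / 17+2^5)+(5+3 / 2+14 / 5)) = 52834512 / 7735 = 6830.58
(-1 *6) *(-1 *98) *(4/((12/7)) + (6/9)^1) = 1764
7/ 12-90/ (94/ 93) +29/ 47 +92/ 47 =-48439/ 564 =-85.88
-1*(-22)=22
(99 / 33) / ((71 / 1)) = 0.04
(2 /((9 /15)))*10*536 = 53600 /3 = 17866.67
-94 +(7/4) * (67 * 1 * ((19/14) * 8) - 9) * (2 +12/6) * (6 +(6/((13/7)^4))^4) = 20232330020783591981264/665416609183179841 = 30405.51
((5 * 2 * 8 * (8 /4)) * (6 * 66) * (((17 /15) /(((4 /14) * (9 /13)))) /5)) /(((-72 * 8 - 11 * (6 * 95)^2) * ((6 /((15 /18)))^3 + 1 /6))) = -13613600 /250267830759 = -0.00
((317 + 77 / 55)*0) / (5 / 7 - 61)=0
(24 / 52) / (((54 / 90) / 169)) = 130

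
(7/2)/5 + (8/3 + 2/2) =131/30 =4.37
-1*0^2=0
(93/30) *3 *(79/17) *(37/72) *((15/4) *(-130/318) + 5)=4440037/57664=77.00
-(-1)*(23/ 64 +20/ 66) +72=153463/ 2112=72.66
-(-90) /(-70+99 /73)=-6570 /5011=-1.31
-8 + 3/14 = -7.79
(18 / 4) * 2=9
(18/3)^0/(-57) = -1/57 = -0.02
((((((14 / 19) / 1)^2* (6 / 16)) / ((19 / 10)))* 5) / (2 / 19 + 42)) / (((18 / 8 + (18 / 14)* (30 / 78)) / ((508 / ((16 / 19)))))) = 566293 / 202464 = 2.80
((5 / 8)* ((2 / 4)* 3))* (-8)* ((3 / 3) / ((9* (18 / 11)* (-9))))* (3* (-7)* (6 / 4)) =-385 / 216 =-1.78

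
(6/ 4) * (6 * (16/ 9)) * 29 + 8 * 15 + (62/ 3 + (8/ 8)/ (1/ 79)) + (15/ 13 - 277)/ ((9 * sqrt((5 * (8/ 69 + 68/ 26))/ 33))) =2051/ 3 - 1793 * sqrt(32890)/ 6825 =636.02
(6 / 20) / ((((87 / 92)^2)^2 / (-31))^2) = 450.81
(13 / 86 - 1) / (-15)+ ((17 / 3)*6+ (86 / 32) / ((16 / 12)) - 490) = -18738139 / 41280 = -453.93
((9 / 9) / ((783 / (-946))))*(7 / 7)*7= -6622 / 783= -8.46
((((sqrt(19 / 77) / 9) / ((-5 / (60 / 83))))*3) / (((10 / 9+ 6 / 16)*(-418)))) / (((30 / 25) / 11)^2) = 100*sqrt(1463) / 1181173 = 0.00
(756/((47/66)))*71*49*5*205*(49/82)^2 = 2604907686150/1927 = 1351794336.35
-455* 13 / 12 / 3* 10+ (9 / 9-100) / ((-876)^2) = -1260841499 / 767376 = -1643.06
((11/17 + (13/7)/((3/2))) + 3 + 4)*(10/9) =31720/3213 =9.87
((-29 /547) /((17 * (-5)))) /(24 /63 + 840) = 609 /820543760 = 0.00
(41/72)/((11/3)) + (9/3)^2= 2417/264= 9.16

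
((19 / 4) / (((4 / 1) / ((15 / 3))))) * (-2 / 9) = -95 / 72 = -1.32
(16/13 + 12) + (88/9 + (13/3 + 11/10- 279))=-250.56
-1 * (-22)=22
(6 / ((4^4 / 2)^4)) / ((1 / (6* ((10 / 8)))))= 45 / 268435456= 0.00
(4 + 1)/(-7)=-5/7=-0.71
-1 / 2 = -0.50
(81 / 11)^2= 6561 / 121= 54.22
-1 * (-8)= 8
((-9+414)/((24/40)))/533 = 675/533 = 1.27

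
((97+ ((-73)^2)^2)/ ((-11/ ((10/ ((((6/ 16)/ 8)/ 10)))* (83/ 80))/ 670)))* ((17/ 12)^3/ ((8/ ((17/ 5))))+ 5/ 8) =-50030451141276445/ 7128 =-7018862393557.30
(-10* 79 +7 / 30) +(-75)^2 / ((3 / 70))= 3913807 / 30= 130460.23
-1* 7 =-7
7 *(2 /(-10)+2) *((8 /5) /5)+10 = 1754 /125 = 14.03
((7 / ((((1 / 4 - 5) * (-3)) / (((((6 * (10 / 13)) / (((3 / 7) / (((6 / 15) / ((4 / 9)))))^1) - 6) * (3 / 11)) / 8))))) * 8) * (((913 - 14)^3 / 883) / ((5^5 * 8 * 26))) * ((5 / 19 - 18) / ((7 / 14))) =-41135639926584 / 1851813803125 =-22.21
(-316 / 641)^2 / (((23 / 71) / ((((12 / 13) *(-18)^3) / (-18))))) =27565049088 / 122853419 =224.37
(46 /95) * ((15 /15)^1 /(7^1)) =46 /665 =0.07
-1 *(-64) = 64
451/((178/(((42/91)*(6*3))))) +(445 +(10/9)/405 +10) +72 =462256111/843453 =548.05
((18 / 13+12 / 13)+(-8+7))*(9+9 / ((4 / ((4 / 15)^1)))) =816 / 65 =12.55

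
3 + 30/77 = 3.39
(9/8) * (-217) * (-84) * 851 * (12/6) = 34902063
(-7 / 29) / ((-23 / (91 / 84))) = 91 / 8004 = 0.01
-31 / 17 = -1.82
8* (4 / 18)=16 / 9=1.78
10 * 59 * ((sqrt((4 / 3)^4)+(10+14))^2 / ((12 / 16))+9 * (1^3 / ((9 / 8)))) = 128171600 / 243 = 527455.14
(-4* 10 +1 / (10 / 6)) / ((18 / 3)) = -197 / 30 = -6.57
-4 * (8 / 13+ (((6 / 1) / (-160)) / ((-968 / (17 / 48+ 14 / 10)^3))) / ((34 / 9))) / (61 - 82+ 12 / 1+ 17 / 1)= -10785574199993 / 35049963520000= -0.31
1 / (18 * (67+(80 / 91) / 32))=91 / 109791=0.00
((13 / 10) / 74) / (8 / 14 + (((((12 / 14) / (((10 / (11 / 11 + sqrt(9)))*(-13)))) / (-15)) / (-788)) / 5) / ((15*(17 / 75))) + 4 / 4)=0.01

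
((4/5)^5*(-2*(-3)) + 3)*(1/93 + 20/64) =2488213/1550000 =1.61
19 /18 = 1.06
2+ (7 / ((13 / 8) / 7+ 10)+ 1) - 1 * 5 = -754 / 573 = -1.32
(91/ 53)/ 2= 91/ 106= 0.86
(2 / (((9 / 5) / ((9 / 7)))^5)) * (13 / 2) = 40625 / 16807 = 2.42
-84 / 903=-4 / 43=-0.09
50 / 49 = 1.02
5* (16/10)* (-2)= -16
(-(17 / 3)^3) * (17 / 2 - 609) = 5900513 / 54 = 109268.76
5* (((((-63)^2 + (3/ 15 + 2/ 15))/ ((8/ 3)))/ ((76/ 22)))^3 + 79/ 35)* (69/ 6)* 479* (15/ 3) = 67704255966337969765/ 6145664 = 11016589251598.85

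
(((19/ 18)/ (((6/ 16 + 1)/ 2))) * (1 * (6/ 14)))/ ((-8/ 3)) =-19/ 77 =-0.25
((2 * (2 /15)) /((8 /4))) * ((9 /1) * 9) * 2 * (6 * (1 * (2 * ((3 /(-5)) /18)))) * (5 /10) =-108 /25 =-4.32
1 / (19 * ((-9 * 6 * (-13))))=1 / 13338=0.00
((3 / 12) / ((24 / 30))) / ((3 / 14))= 35 / 24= 1.46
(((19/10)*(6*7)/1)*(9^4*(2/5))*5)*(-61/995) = -319376358/4975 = -64196.25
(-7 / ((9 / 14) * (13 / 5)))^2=240100 / 13689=17.54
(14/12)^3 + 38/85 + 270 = 4994563/18360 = 272.04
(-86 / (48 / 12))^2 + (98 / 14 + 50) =2077 / 4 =519.25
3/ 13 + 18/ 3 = 81/ 13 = 6.23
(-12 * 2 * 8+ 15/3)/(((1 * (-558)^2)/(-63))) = 0.04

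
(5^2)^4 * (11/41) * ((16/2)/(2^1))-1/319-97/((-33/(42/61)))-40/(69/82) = 23074652205289/55049511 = 419161.80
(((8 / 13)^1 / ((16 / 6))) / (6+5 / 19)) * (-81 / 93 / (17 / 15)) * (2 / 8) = -23085 / 3261076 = -0.01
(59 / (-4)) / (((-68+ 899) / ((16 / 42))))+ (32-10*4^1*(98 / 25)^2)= -1271005982 / 2181375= -582.66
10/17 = 0.59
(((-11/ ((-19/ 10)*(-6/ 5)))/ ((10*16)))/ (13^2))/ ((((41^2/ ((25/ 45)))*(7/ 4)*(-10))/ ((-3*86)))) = -2365/ 2720436264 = -0.00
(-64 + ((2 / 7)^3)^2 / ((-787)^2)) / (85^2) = -932712236544 / 105294467330045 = -0.01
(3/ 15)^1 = 1/ 5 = 0.20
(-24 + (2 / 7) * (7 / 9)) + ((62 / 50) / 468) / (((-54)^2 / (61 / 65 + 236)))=-52729550569 / 2217618000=-23.78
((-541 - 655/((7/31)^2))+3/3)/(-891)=655915/43659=15.02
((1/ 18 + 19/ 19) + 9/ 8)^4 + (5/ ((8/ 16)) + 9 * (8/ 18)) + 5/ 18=991272145/ 26873856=36.89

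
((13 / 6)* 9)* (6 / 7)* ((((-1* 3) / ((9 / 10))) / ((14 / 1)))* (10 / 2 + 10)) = -2925 / 49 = -59.69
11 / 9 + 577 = 5204 / 9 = 578.22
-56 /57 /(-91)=8 /741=0.01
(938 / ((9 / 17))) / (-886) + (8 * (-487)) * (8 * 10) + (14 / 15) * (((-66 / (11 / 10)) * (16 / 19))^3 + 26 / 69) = -452938447302979 / 1048295265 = -432071.44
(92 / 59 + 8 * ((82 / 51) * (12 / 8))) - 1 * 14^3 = -2731316 / 1003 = -2723.15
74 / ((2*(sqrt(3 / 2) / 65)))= 2405*sqrt(6) / 3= 1963.67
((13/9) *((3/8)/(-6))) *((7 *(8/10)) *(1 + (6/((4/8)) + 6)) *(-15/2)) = 1729/24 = 72.04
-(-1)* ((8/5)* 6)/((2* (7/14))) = 48/5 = 9.60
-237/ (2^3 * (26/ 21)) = -4977/ 208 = -23.93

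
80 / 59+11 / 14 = 1769 / 826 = 2.14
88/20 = 22/5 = 4.40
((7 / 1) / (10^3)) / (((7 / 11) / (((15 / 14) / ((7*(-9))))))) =-0.00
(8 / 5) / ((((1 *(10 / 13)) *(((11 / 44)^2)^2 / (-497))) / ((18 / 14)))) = -340254.72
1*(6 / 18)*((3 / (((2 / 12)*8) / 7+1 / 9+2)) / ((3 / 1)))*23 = 483 / 145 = 3.33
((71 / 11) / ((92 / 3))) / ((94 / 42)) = 4473 / 47564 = 0.09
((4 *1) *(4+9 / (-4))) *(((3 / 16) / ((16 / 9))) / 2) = 0.37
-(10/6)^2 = -25/9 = -2.78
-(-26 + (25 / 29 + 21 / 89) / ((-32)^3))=1099466121 / 42287104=26.00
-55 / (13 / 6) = -330 / 13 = -25.38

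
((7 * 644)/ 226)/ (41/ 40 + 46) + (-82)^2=1429296532/ 212553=6724.42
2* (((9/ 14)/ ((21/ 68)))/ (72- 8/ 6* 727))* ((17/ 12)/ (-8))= 867/ 1055264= 0.00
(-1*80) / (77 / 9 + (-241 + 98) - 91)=720 / 2029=0.35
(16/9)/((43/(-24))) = -128/129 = -0.99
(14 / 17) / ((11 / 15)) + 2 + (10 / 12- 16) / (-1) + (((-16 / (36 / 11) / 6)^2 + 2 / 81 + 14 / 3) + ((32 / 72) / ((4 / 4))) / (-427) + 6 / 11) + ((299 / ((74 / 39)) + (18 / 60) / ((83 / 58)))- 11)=170.98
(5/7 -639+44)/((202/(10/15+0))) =-4160/2121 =-1.96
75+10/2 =80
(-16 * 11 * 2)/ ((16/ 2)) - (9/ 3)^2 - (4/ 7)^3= -18243/ 343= -53.19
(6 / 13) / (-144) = -1 / 312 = -0.00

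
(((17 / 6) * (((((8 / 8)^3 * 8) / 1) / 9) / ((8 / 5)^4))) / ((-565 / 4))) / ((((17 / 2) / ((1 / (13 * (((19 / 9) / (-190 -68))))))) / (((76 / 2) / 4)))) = 0.03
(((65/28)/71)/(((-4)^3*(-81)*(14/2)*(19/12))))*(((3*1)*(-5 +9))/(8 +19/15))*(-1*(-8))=325/55128234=0.00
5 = 5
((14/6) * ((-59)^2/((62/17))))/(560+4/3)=414239/104408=3.97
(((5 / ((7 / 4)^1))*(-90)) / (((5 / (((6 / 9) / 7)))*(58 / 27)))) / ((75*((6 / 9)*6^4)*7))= -1 / 198940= -0.00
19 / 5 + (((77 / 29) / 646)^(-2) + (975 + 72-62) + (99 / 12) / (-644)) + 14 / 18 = 60183.82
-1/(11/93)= -93/11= -8.45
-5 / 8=-0.62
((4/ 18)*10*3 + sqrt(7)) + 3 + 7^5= sqrt(7) + 50450/ 3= 16819.31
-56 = -56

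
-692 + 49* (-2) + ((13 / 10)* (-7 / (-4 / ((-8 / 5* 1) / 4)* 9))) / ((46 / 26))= -16354183 / 20700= -790.06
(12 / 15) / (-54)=-2 / 135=-0.01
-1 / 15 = -0.07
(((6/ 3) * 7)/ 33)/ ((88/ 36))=21/ 121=0.17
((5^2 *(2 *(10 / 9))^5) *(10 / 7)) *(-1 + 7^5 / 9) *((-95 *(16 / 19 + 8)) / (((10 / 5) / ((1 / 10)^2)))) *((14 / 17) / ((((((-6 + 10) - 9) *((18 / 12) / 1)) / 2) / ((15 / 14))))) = 10750720000000 / 3011499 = 3569889.95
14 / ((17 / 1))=14 / 17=0.82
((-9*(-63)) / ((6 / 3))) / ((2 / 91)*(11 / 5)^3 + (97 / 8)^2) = 68796000 / 35732581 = 1.93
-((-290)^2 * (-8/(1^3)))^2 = -452659840000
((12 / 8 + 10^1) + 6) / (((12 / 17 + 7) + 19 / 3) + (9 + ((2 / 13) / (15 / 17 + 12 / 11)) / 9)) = 25687935 / 33831566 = 0.76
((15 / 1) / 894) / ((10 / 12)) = 3 / 149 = 0.02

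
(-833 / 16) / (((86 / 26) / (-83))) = 898807 / 688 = 1306.41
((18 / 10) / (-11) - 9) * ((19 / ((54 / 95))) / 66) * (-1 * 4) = 20216 / 1089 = 18.56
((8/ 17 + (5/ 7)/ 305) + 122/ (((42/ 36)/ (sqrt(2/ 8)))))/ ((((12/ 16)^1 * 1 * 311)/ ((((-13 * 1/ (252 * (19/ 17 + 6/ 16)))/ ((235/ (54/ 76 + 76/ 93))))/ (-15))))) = 4300778612/ 1269409570558353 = 0.00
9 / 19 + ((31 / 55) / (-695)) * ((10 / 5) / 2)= 343436 / 726275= 0.47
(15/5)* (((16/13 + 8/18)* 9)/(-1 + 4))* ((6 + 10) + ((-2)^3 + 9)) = 3332/13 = 256.31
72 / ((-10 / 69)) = -2484 / 5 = -496.80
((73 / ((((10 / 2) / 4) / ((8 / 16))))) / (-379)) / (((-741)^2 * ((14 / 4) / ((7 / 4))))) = -73 / 1040508495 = -0.00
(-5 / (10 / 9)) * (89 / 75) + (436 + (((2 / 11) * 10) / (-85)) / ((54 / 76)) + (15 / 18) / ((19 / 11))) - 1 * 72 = 359.11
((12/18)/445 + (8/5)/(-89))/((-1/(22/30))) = 242/20025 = 0.01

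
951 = 951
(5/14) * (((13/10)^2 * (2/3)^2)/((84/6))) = 169/8820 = 0.02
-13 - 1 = -14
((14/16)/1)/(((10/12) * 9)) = 7/60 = 0.12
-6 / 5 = -1.20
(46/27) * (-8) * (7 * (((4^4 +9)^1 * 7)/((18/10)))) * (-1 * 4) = 95569600/243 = 393290.53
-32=-32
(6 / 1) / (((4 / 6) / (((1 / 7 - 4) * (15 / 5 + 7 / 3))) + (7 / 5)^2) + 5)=32400 / 37409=0.87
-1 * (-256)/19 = 256/19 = 13.47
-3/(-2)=3/2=1.50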